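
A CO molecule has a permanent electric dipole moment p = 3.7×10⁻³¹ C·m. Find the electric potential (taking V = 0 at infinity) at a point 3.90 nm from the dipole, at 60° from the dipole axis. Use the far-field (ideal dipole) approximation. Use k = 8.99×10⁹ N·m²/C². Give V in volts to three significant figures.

The dipole potential is V = kp cosθ / r².
V = (8.99×10⁹)(3.70×10⁻³¹)·cos60° / (3.90×10⁻⁹)² = 1.093×10⁻⁴ V.

V ≈ 1.09×10⁻⁴ V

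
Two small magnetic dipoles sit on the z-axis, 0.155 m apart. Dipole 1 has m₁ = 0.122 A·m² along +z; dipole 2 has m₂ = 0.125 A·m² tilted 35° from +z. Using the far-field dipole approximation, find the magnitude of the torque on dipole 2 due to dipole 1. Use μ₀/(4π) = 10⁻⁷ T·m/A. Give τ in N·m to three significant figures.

Dipole B is on the axis of dipole A, so B₁ there is axial: B₁ = (μ₀/4π)·2m₁/r³ along +z.
B₁ = 2(10⁻⁷)(0.122)/(0.155)³ = 6.552×10⁻⁶ T.
τ = m₂ B₁ sinθ.
τ = (0.125)(6.552×10⁻⁶)·sin35° = 4.698×10⁻⁷ N·m.

τ ≈ 4.70×10⁻⁷ N·m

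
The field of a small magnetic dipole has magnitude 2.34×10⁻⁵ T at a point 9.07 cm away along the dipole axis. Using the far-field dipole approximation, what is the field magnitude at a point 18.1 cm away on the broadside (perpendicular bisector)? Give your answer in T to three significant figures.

Dipole fields scale as 1/r³ in the far field.
The axial field is twice the equatorial field at the same r, so the geometry factor is 1/2.
B₂ = B₁ · (1/2) · (r₁/r₂)³ = 2.34×10⁻⁵ · 0.5 · (9.07/18.1)³.
(r₁/r₂)³ = (0.5011)³ = 0.1258.
B₂ ≈ 1.472×10⁻⁶ T.

B ≈ 1.47×10⁻⁶ T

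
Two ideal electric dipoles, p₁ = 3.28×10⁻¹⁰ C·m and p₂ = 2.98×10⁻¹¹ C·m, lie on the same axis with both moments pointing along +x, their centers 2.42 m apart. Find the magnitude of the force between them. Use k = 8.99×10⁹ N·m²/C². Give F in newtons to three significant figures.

F ≈ 1.54×10⁻¹¹ N

On-axis field of dipole 1 at distance r: E = 2kp₁/r³. Force on dipole 2 is F = p₂·dE/dr (gradient along axis).
dE/dr = −6kp₁/r⁴, so |F| = 6kp₁p₂/r⁴ (attractive for aligned moments).
F = 6(8.99×10⁹)(3.28×10⁻¹⁰)(2.98×10⁻¹¹)/(2.42)⁴ = 1.537×10⁻¹¹ N.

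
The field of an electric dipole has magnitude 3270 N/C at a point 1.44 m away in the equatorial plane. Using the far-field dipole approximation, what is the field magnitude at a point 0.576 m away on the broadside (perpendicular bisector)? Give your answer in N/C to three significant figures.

Dipole fields scale as 1/r³ in the far field; the geometry is the same at both points.
E₂ = E₁ · (r₁/r₂)³ = 3270 · (1.44/0.576)³.
(r₁/r₂)³ = (2.5)³ = 15.62.
E₂ ≈ 5.109×10⁴ N/C.

E ≈ 5.11×10⁴ N/C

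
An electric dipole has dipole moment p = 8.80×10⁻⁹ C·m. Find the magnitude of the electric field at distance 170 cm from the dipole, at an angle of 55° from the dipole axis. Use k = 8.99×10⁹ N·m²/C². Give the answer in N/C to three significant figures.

At angle θ the dipole field magnitude is E = (kp/r³)·√(1 + 3cos²θ).
kp/r³ = (8.99×10⁹)(8.80×10⁻⁹) / (1.70)³ = 16.10 N/C.
√(1 + 3cos²55°) = √(1 + 3·0.3290) = √1.9870 ≈ 1.4096.
E ≈ 16.10 × 1.410 = 22.70 N/C.

E ≈ 22.7 N/C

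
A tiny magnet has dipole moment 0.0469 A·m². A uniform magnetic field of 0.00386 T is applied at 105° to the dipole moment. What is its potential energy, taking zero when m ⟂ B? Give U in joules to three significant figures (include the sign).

U = −m·B = −mB cosθ.
U = −(0.0469)(0.00386)·cos105° = 4.686×10⁻⁵ J.

U ≈ 4.69×10⁻⁵ J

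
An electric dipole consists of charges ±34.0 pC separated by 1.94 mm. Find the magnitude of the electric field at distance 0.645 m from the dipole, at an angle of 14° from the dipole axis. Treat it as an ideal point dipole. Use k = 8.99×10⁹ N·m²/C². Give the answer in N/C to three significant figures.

E ≈ 0.00432 N/C

Dipole moment p = qd = (3.40×10⁻¹¹ C)(0.00194 m) = 6.596×10⁻¹⁴ C·m.
At angle θ the dipole field magnitude is E = (kp/r³)·√(1 + 3cos²θ).
kp/r³ = (8.99×10⁹)(6.596×10⁻¹⁴) / (0.645)³ = 0.002210 N/C.
√(1 + 3cos²14°) = √(1 + 3·0.9415) = √3.8244 ≈ 1.9556.
E ≈ 0.002210 × 1.956 = 0.004322 N/C.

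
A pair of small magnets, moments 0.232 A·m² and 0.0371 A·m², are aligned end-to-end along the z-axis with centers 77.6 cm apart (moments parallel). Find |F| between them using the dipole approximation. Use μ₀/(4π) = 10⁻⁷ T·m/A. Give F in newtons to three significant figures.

F ≈ 1.42×10⁻⁸ N

On-axis B of dipole 1: B = (μ₀/4π)·2m₁/r³. Force on dipole 2: F = m₂·dB/dr.
dB/dr = −(μ₀/4π)·6m₁/r⁴, so |F| = (μ₀/4π)·6m₁m₂/r⁴.
F = 6(10⁻⁷)(0.232)(0.0371)/(0.776)⁴ = 1.424×10⁻⁸ N.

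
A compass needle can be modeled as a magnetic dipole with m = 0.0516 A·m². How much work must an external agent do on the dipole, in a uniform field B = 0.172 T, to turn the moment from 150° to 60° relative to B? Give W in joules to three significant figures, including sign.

W ≈ -0.0121 J

W_ext = ΔU = −mB cosθ₂ + mB cosθ₁ = mB(cosθ₁ − cosθ₂).
W = (0.0516)(0.172)·(cos150° − cos60°) = (0.008875)·(-1.3660) = -0.01212 J.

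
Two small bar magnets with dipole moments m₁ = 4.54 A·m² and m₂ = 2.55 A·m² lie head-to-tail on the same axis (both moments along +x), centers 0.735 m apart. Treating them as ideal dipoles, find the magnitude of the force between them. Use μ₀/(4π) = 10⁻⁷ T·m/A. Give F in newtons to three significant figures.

On-axis B of dipole 1: B = (μ₀/4π)·2m₁/r³. Force on dipole 2: F = m₂·dB/dr.
dB/dr = −(μ₀/4π)·6m₁/r⁴, so |F| = (μ₀/4π)·6m₁m₂/r⁴.
F = 6(10⁻⁷)(4.54)(2.55)/(0.735)⁴ = 2.380×10⁻⁵ N.

F ≈ 2.38×10⁻⁵ N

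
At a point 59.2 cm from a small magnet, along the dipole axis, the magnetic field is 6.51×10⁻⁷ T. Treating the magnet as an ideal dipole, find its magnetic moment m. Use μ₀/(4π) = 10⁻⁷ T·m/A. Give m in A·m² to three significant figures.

On axis B = (μ₀/4π)·2m/r³, so m = Br³·4π/(μ₀·2).
m = (6.51×10⁻⁷)·(0.592)³ / (2·10⁻⁷) = 0.6753 A·m².

m ≈ 0.675 A·m²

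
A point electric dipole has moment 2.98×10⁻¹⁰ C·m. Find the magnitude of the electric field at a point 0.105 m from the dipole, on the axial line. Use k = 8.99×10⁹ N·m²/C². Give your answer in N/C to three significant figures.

On the dipole axis E = 2kp/r³.
E = 2·(8.99×10⁹)(2.98×10⁻¹⁰) / (0.105)³ = 4628 N/C.

E ≈ 4630 N/C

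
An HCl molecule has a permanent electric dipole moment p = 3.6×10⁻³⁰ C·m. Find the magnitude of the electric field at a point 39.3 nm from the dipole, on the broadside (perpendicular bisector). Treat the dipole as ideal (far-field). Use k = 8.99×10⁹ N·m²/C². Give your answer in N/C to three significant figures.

E ≈ 533 N/C

In the equatorial plane E = kp/r³.
E = (8.99×10⁹)(3.60×10⁻³⁰) / (3.93×10⁻⁸)³ = 533.2 N/C.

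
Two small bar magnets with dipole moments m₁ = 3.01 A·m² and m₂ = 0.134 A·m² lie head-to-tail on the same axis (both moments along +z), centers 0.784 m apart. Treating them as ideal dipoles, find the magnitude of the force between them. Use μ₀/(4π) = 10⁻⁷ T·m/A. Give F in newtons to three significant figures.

On-axis B of dipole 1: B = (μ₀/4π)·2m₁/r³. Force on dipole 2: F = m₂·dB/dr.
dB/dr = −(μ₀/4π)·6m₁/r⁴, so |F| = (μ₀/4π)·6m₁m₂/r⁴.
F = 6(10⁻⁷)(3.01)(0.134)/(0.784)⁴ = 6.406×10⁻⁷ N.

F ≈ 6.41×10⁻⁷ N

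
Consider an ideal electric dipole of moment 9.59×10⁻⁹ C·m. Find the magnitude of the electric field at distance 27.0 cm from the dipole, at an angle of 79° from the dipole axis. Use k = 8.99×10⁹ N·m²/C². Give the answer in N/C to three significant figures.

E ≈ 4610 N/C

At angle θ the dipole field magnitude is E = (kp/r³)·√(1 + 3cos²θ).
kp/r³ = (8.99×10⁹)(9.59×10⁻⁹) / (0.270)³ = 4380 N/C.
√(1 + 3cos²79°) = √(1 + 3·0.0364) = √1.1092 ≈ 1.0532.
E ≈ 4380 × 1.053 = 4613 N/C.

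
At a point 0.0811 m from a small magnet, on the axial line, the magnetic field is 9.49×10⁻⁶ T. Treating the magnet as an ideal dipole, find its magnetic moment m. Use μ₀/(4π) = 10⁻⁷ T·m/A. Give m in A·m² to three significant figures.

m ≈ 0.0253 A·m²

On axis B = (μ₀/4π)·2m/r³, so m = Br³·4π/(μ₀·2).
m = (9.49×10⁻⁶)·(0.0811)³ / (2·10⁻⁷) = 0.02531 A·m².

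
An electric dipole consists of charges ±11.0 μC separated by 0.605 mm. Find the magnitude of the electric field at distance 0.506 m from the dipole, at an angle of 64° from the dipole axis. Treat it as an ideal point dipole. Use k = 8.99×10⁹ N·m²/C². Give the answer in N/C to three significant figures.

E ≈ 580 N/C

Dipole moment p = qd = (1.10×10⁻⁵ C)(6.05×10⁻⁴ m) = 6.655×10⁻⁹ C·m.
At angle θ the dipole field magnitude is E = (kp/r³)·√(1 + 3cos²θ).
kp/r³ = (8.99×10⁹)(6.655×10⁻⁹) / (0.506)³ = 461.8 N/C.
√(1 + 3cos²64°) = √(1 + 3·0.1922) = √1.5765 ≈ 1.2556.
E ≈ 461.8 × 1.256 = 579.8 N/C.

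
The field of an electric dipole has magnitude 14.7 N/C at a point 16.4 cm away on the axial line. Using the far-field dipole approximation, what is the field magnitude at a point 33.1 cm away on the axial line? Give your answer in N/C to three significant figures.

Dipole fields scale as 1/r³ in the far field; the geometry is the same at both points.
E₂ = E₁ · (r₁/r₂)³ = 14.7 · (16.4/33.1)³.
(r₁/r₂)³ = (0.4955)³ = 0.1216.
E₂ ≈ 1.788 N/C.

E ≈ 1.79 N/C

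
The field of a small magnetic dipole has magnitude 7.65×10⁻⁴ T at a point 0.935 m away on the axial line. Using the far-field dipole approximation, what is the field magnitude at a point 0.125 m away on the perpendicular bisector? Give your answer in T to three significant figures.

Dipole fields scale as 1/r³ in the far field.
The axial field is twice the equatorial field at the same r, so the geometry factor is 1/2.
B₂ = B₁ · (1/2) · (r₁/r₂)³ = 7.65×10⁻⁴ · 0.5 · (0.935/0.125)³.
(r₁/r₂)³ = (7.48)³ = 418.5.
B₂ ≈ 0.1601 T.

B ≈ 0.160 T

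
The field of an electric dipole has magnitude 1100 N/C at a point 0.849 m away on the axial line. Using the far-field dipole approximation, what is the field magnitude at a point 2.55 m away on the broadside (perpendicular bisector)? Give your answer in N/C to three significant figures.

Dipole fields scale as 1/r³ in the far field.
The axial field is twice the equatorial field at the same r, so the geometry factor is 1/2.
E₂ = E₁ · (1/2) · (r₁/r₂)³ = 1100 · 0.5 · (0.849/2.55)³.
(r₁/r₂)³ = (0.3329)³ = 0.03691.
E₂ ≈ 20.30 N/C.

E ≈ 20.3 N/C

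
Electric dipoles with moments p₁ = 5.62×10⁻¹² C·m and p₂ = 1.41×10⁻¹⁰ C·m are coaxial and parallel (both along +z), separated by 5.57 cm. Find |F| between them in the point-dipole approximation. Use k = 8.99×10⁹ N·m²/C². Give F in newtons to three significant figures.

On-axis field of dipole 1 at distance r: E = 2kp₁/r³. Force on dipole 2 is F = p₂·dE/dr (gradient along axis).
dE/dr = −6kp₁/r⁴, so |F| = 6kp₁p₂/r⁴ (attractive for aligned moments).
F = 6(8.99×10⁹)(5.62×10⁻¹²)(1.41×10⁻¹⁰)/(0.0557)⁴ = 4.441×10⁻⁶ N.

F ≈ 4.44×10⁻⁶ N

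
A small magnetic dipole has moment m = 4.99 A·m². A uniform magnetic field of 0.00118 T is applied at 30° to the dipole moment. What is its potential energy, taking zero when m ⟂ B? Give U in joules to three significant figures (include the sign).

U ≈ -0.00510 J

U = −m·B = −mB cosθ.
U = −(4.99)(0.00118)·cos30° = -0.005099 J.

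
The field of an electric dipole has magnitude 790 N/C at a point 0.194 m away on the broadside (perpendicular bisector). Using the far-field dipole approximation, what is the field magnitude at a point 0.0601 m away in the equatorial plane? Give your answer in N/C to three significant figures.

Dipole fields scale as 1/r³ in the far field; the geometry is the same at both points.
E₂ = E₁ · (r₁/r₂)³ = 790 · (0.194/0.0601)³.
(r₁/r₂)³ = (3.228)³ = 33.63.
E₂ ≈ 2.657×10⁴ N/C.

E ≈ 2.66×10⁴ N/C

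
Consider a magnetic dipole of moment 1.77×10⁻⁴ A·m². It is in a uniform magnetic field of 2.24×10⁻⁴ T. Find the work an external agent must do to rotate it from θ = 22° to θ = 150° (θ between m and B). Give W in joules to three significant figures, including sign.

W_ext = ΔU = −mB cosθ₂ + mB cosθ₁ = mB(cosθ₁ − cosθ₂).
W = (1.77×10⁻⁴)(2.24×10⁻⁴)·(cos22° − cos150°) = (3.965×10⁻⁸)·(+1.7932) = 7.110×10⁻⁸ J.

W ≈ 7.11×10⁻⁸ J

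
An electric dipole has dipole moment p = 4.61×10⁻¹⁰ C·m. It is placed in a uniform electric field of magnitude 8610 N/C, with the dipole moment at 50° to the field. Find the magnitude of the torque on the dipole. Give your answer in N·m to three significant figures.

Torque on an electric dipole: τ = pE sinθ.
τ = (4.61×10⁻¹⁰)(8610)·sin50° = 3.041×10⁻⁶ N·m.

τ ≈ 3.04×10⁻⁶ N·m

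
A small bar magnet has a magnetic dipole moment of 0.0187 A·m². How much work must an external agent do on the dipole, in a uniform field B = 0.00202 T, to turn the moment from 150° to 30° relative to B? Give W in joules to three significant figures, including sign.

W ≈ -6.54×10⁻⁵ J

W_ext = ΔU = −mB cosθ₂ + mB cosθ₁ = mB(cosθ₁ − cosθ₂).
W = (0.0187)(0.00202)·(cos150° − cos30°) = (3.777×10⁻⁵)·(-1.7321) = -6.543×10⁻⁵ J.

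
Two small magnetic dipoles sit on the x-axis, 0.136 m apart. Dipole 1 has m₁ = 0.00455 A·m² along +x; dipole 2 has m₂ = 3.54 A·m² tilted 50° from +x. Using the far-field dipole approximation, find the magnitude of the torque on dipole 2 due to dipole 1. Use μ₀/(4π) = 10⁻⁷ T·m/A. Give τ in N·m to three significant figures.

τ ≈ 9.81×10⁻⁷ N·m

Dipole B is on the axis of dipole A, so B₁ there is axial: B₁ = (μ₀/4π)·2m₁/r³ along +x.
B₁ = 2(10⁻⁷)(0.00455)/(0.136)³ = 3.618×10⁻⁷ T.
τ = m₂ B₁ sinθ.
τ = (3.54)(3.618×10⁻⁷)·sin50° = 9.810×10⁻⁷ N·m.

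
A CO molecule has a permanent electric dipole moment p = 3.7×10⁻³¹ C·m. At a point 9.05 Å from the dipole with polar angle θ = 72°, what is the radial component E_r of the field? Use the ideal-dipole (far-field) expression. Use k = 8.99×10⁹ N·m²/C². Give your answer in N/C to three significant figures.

E_r ≈ 2.77×10⁶ N/C

For a dipole, E_r = (2kp cosθ)/r³.
kp/r³ = (8.99×10⁹)(3.70×10⁻³¹)/(9.05×10⁻¹⁰)³ = 4.488×10⁶ N/C.
E_r = 2·4.488×10⁶·cos72° = 2.773×10⁶ N/C.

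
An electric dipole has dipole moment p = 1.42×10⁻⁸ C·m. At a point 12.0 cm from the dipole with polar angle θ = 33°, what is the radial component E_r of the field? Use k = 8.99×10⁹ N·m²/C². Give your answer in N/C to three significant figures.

For a dipole, E_r = (2kp cosθ)/r³.
kp/r³ = (8.99×10⁹)(1.42×10⁻⁸)/(0.120)³ = 7.388×10⁴ N/C.
E_r = 2·7.388×10⁴·cos33° = 1.239×10⁵ N/C.

E_r ≈ 1.24×10⁵ N/C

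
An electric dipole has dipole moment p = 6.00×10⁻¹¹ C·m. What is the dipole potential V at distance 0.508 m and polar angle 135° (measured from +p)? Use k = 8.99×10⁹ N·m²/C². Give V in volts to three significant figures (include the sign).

V ≈ -1.48 V

The dipole potential is V = kp cosθ / r².
V = (8.99×10⁹)(6.00×10⁻¹¹)·cos135° / (0.508)² = -1.478 V.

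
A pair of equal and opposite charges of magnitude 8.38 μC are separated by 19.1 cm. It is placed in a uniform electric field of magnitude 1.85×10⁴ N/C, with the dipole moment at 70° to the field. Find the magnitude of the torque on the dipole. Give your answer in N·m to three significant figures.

τ ≈ 0.0278 N·m

Dipole moment p = qd = (8.38×10⁻⁶ C)(0.191 m) = 1.601×10⁻⁶ C·m.
Torque on an electric dipole: τ = pE sinθ.
τ = (1.601×10⁻⁶)(1.85×10⁴)·sin70° = 0.02783 N·m.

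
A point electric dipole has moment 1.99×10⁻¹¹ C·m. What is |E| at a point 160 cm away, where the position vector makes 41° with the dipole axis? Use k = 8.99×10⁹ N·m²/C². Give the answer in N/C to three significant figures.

At angle θ the dipole field magnitude is E = (kp/r³)·√(1 + 3cos²θ).
kp/r³ = (8.99×10⁹)(1.99×10⁻¹¹) / (1.60)³ = 0.04368 N/C.
√(1 + 3cos²41°) = √(1 + 3·0.5696) = √2.7088 ≈ 1.6458.
E ≈ 0.04368 × 1.646 = 0.07188 N/C.

E ≈ 0.0719 N/C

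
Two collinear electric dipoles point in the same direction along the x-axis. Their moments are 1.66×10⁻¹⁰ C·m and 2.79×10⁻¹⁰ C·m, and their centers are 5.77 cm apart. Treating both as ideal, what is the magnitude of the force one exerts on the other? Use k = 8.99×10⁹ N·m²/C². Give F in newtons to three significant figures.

F ≈ 2.25×10⁻⁴ N

On-axis field of dipole 1 at distance r: E = 2kp₁/r³. Force on dipole 2 is F = p₂·dE/dr (gradient along axis).
dE/dr = −6kp₁/r⁴, so |F| = 6kp₁p₂/r⁴ (attractive for aligned moments).
F = 6(8.99×10⁹)(1.66×10⁻¹⁰)(2.79×10⁻¹⁰)/(0.0577)⁴ = 2.254×10⁻⁴ N.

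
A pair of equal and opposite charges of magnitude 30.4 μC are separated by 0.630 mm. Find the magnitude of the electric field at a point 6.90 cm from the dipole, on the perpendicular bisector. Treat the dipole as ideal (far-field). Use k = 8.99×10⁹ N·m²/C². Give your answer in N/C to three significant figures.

Dipole moment p = qd = (3.04×10⁻⁵ C)(6.30×10⁻⁴ m) = 1.915×10⁻⁸ C·m.
On the perpendicular bisector E = kp/r³ (half the axial value at the same distance).
E = (8.99×10⁹)(1.915×10⁻⁸) / (0.0690)³ = 5.241×10⁵ N/C.

E ≈ 5.24×10⁵ N/C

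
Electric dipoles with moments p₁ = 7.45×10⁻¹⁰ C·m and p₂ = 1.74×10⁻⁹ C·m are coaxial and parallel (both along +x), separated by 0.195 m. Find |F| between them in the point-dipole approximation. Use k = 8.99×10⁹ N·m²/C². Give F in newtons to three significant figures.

F ≈ 4.84×10⁻⁵ N

On-axis field of dipole 1 at distance r: E = 2kp₁/r³. Force on dipole 2 is F = p₂·dE/dr (gradient along axis).
dE/dr = −6kp₁/r⁴, so |F| = 6kp₁p₂/r⁴ (attractive for aligned moments).
F = 6(8.99×10⁹)(7.45×10⁻¹⁰)(1.74×10⁻⁹)/(0.195)⁴ = 4.836×10⁻⁵ N.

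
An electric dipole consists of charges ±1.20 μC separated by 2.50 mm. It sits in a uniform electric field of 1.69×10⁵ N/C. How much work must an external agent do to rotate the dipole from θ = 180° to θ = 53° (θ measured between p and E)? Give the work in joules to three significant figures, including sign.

Dipole moment p = qd = (1.20×10⁻⁶ C)(0.00250 m) = 3.00×10⁻⁹ C·m.
W_ext = ΔU = U(θ₂) − U(θ₁) = −pE cosθ₂ − (−pE cosθ₁) = pE(cosθ₁ − cosθ₂).
W = (3.00×10⁻⁹)(1.69×10⁵)·(cos180° − cos53°) = (5.070×10⁻⁴)·(-1.6018) = -8.121×10⁻⁴ J.

W ≈ -8.12×10⁻⁴ J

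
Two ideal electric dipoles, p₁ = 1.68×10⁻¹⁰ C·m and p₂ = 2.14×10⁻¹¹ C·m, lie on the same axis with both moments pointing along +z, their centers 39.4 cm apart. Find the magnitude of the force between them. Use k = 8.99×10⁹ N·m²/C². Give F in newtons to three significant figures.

F ≈ 8.05×10⁻⁹ N

On-axis field of dipole 1 at distance r: E = 2kp₁/r³. Force on dipole 2 is F = p₂·dE/dr (gradient along axis).
dE/dr = −6kp₁/r⁴, so |F| = 6kp₁p₂/r⁴ (attractive for aligned moments).
F = 6(8.99×10⁹)(1.68×10⁻¹⁰)(2.14×10⁻¹¹)/(0.394)⁴ = 8.047×10⁻⁹ N.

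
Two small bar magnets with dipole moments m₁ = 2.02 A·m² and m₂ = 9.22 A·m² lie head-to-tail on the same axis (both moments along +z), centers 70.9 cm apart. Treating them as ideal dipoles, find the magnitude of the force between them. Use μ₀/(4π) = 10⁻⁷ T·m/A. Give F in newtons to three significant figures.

F ≈ 4.42×10⁻⁵ N

On-axis B of dipole 1: B = (μ₀/4π)·2m₁/r³. Force on dipole 2: F = m₂·dB/dr.
dB/dr = −(μ₀/4π)·6m₁/r⁴, so |F| = (μ₀/4π)·6m₁m₂/r⁴.
F = 6(10⁻⁷)(2.02)(9.22)/(0.709)⁴ = 4.422×10⁻⁵ N.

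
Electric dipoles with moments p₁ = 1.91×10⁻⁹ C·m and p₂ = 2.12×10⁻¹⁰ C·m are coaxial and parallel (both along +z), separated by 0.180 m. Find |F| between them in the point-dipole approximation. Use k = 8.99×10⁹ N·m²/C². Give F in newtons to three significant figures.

On-axis field of dipole 1 at distance r: E = 2kp₁/r³. Force on dipole 2 is F = p₂·dE/dr (gradient along axis).
dE/dr = −6kp₁/r⁴, so |F| = 6kp₁p₂/r⁴ (attractive for aligned moments).
F = 6(8.99×10⁹)(1.91×10⁻⁹)(2.12×10⁻¹⁰)/(0.180)⁴ = 2.081×10⁻⁵ N.

F ≈ 2.08×10⁻⁵ N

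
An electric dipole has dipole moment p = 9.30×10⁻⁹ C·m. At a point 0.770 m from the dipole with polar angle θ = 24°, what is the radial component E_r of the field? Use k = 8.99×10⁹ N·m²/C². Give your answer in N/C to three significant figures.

For a dipole, E_r = (2kp cosθ)/r³.
kp/r³ = (8.99×10⁹)(9.30×10⁻⁹)/(0.770)³ = 183.1 N/C.
E_r = 2·183.1·cos24° = 334.6 N/C.

E_r ≈ 335 N/C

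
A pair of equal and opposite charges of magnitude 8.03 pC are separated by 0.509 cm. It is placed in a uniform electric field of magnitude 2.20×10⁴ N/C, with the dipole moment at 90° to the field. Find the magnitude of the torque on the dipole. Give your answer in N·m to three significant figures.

Dipole moment p = qd = (8.03×10⁻¹² C)(0.00509 m) = 4.087×10⁻¹⁴ C·m.
Torque on an electric dipole: τ = pE sinθ.
τ = (4.087×10⁻¹⁴)(2.20×10⁴)·sin90° = 8.991×10⁻¹⁰ N·m.

τ ≈ 8.99×10⁻¹⁰ N·m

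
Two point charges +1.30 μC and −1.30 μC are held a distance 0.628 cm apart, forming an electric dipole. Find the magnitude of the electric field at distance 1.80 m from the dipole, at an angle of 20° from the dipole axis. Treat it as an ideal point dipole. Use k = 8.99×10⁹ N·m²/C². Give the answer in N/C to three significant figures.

Dipole moment p = qd = (1.30×10⁻⁶ C)(0.00628 m) = 8.164×10⁻⁹ C·m.
At angle θ the dipole field magnitude is E = (kp/r³)·√(1 + 3cos²θ).
kp/r³ = (8.99×10⁹)(8.164×10⁻⁹) / (1.80)³ = 12.58 N/C.
√(1 + 3cos²20°) = √(1 + 3·0.8830) = √3.6491 ≈ 1.9103.
E ≈ 12.58 × 1.910 = 24.04 N/C.

E ≈ 24.0 N/C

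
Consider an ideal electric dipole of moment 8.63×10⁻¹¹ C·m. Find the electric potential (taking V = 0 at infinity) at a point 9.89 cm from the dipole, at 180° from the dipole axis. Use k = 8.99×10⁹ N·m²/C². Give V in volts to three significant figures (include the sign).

V ≈ -79.3 V

The dipole potential is V = kp cosθ / r².
V = (8.99×10⁹)(8.63×10⁻¹¹)·cos180° / (0.0989)² = -79.32 V.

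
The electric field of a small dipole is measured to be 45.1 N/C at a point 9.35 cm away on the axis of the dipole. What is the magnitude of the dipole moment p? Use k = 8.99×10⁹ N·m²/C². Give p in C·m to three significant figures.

p ≈ 2.05×10⁻¹² C·m

On axis E = 2kp/r³, so p = Er³/(2k).
p = (45.1)·(0.0935)³ / (2·8.99×10⁹) = 2.050×10⁻¹² C·m.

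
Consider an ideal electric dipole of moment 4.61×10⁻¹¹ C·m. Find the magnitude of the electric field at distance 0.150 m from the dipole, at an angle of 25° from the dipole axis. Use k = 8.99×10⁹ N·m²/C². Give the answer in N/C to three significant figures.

E ≈ 229 N/C

At angle θ the dipole field magnitude is E = (kp/r³)·√(1 + 3cos²θ).
kp/r³ = (8.99×10⁹)(4.61×10⁻¹¹) / (0.150)³ = 122.8 N/C.
√(1 + 3cos²25°) = √(1 + 3·0.8214) = √3.4642 ≈ 1.8612.
E ≈ 122.8 × 1.861 = 228.6 N/C.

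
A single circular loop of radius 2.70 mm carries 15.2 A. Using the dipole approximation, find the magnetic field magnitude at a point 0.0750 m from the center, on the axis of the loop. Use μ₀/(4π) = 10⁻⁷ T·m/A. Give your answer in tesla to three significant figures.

B ≈ 1.65×10⁻⁷ T

Magnetic moment m = IA = Iπa² = (15.2)·π·(0.00270)² = 3.481×10⁻⁴ A·m².
On axis B = (μ₀/4π)·2m/r³.
B = 2·(10⁻⁷)·(3.481×10⁻⁴) / (0.0750)³ = 1.650×10⁻⁷ T.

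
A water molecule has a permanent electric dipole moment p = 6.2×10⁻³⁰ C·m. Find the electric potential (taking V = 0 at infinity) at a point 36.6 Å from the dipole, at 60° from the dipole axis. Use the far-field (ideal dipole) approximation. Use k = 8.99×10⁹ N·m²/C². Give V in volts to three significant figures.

The dipole potential is V = kp cosθ / r².
V = (8.99×10⁹)(6.20×10⁻³⁰)·cos60° / (3.66×10⁻⁹)² = 0.002080 V.

V ≈ 0.00208 V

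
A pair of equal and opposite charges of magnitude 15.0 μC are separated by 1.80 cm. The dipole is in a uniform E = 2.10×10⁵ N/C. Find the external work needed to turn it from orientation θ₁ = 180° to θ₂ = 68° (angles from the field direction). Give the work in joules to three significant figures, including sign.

W ≈ -0.0779 J

Dipole moment p = qd = (1.50×10⁻⁵ C)(0.0180 m) = 2.70×10⁻⁷ C·m.
W_ext = ΔU = U(θ₂) − U(θ₁) = −pE cosθ₂ − (−pE cosθ₁) = pE(cosθ₁ − cosθ₂).
W = (2.70×10⁻⁷)(2.10×10⁵)·(cos180° − cos68°) = (0.05670)·(-1.3746) = -0.07794 J.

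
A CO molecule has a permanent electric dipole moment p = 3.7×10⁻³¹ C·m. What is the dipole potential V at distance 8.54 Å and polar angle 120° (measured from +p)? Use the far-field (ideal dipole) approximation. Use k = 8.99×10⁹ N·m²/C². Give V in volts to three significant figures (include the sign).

The dipole potential is V = kp cosθ / r².
V = (8.99×10⁹)(3.70×10⁻³¹)·cos120° / (8.54×10⁻¹⁰)² = -0.002280 V.

V ≈ -0.00228 V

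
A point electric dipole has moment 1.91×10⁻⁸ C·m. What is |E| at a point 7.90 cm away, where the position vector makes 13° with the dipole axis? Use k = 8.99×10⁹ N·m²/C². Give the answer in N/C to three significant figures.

E ≈ 6.83×10⁵ N/C

At angle θ the dipole field magnitude is E = (kp/r³)·√(1 + 3cos²θ).
kp/r³ = (8.99×10⁹)(1.91×10⁻⁸) / (0.0790)³ = 3.483×10⁵ N/C.
√(1 + 3cos²13°) = √(1 + 3·0.9494) = √3.8482 ≈ 1.9617.
E ≈ 3.483×10⁵ × 1.962 = 6.832×10⁵ N/C.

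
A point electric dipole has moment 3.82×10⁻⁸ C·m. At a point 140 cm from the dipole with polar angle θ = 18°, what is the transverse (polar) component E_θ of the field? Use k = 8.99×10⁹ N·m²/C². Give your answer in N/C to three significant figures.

E_θ ≈ 38.7 N/C

For a dipole, E_θ = (kp sinθ)/r³.
kp/r³ = (8.99×10⁹)(3.82×10⁻⁸)/(1.40)³ = 125.2 N/C.
E_θ = 125.2·sin18° = 38.67 N/C.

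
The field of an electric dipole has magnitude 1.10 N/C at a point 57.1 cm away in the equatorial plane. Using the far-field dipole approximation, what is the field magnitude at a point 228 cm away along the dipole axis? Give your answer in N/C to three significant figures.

E ≈ 0.0346 N/C

Dipole fields scale as 1/r³ in the far field.
The axial field is twice the equatorial field at the same r, so the geometry factor is 2/1.
E₂ = E₁ · (2/1) · (r₁/r₂)³ = 1.10 · 2 · (57.1/228)³.
(r₁/r₂)³ = (0.2504)³ = 0.01571.
E₂ ≈ 0.03456 N/C.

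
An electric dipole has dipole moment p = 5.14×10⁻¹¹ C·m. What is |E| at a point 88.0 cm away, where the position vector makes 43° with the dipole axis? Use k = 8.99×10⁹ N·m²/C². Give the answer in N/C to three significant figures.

At angle θ the dipole field magnitude is E = (kp/r³)·√(1 + 3cos²θ).
kp/r³ = (8.99×10⁹)(5.14×10⁻¹¹) / (0.880)³ = 0.6781 N/C.
√(1 + 3cos²43°) = √(1 + 3·0.5349) = √2.6046 ≈ 1.6139.
E ≈ 0.6781 × 1.614 = 1.094 N/C.

E ≈ 1.09 N/C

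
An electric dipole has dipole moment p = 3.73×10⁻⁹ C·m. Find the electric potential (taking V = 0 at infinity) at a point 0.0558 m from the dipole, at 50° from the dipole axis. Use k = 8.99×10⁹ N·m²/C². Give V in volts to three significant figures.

The dipole potential is V = kp cosθ / r².
V = (8.99×10⁹)(3.73×10⁻⁹)·cos50° / (0.0558)² = 6923 V.

V ≈ 6920 V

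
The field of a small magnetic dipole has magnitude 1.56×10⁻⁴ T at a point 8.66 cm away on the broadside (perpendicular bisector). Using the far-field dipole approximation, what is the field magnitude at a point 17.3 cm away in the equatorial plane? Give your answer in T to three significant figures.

B ≈ 1.96×10⁻⁵ T

Dipole fields scale as 1/r³ in the far field; the geometry is the same at both points.
B₂ = B₁ · (r₁/r₂)³ = 1.56×10⁻⁴ · (8.66/17.3)³.
(r₁/r₂)³ = (0.5006)³ = 0.1254.
B₂ ≈ 1.957×10⁻⁵ T.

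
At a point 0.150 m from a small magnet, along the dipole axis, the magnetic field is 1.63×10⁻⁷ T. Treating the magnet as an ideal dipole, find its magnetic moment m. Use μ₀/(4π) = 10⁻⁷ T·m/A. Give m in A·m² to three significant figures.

On axis B = (μ₀/4π)·2m/r³, so m = Br³·4π/(μ₀·2).
m = (1.63×10⁻⁷)·(0.150)³ / (2·10⁻⁷) = 0.002751 A·m².

m ≈ 0.00275 A·m²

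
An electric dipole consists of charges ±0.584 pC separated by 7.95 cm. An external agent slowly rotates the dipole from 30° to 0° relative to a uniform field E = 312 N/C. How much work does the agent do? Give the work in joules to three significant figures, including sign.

Dipole moment p = qd = (5.84×10⁻¹³ C)(0.0795 m) = 4.643×10⁻¹⁴ C·m.
W_ext = ΔU = U(θ₂) − U(θ₁) = −pE cosθ₂ − (−pE cosθ₁) = pE(cosθ₁ − cosθ₂).
W = (4.643×10⁻¹⁴)(312)·(cos30° − cos0°) = (1.449×10⁻¹¹)·(-0.1340) = -1.941×10⁻¹² J.

W ≈ -1.94×10⁻¹² J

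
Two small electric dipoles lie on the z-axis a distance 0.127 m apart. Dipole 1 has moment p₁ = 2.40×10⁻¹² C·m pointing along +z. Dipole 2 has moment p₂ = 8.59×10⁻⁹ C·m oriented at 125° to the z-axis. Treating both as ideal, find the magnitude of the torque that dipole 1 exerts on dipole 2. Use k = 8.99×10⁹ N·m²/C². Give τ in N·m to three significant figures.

The second dipole sits on the axis of the first, so the field there is axial: E₁ = 2kp₁/r³ along +z.
E₁ = 2(8.99×10⁹)(2.40×10⁻¹²)/(0.127)³ = 21.07 N/C.
Torque on the second dipole: τ = p₂ E₁ sinθ.
τ = (8.59×10⁻⁹)(21.07)·sin125° = 1.482×10⁻⁷ N·m.

τ ≈ 1.48×10⁻⁷ N·m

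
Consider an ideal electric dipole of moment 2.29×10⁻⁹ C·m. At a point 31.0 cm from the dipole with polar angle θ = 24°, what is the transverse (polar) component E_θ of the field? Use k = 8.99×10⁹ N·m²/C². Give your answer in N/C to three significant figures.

E_θ ≈ 281 N/C

For a dipole, E_θ = (kp sinθ)/r³.
kp/r³ = (8.99×10⁹)(2.29×10⁻⁹)/(0.310)³ = 691.1 N/C.
E_θ = 691.1·sin24° = 281.1 N/C.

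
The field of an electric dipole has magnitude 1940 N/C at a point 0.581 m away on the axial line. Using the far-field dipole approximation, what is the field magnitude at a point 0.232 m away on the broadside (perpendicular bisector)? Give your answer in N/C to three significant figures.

Dipole fields scale as 1/r³ in the far field.
The axial field is twice the equatorial field at the same r, so the geometry factor is 1/2.
E₂ = E₁ · (1/2) · (r₁/r₂)³ = 1940 · 0.5 · (0.581/0.232)³.
(r₁/r₂)³ = (2.504)³ = 15.71.
E₂ ≈ 1.523×10⁴ N/C.

E ≈ 1.52×10⁴ N/C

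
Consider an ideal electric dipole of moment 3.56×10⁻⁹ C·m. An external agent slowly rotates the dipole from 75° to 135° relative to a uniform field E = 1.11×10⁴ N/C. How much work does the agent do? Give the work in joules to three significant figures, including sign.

W ≈ 3.82×10⁻⁵ J

W_ext = ΔU = U(θ₂) − U(θ₁) = −pE cosθ₂ − (−pE cosθ₁) = pE(cosθ₁ − cosθ₂).
W = (3.56×10⁻⁹)(1.11×10⁴)·(cos75° − cos135°) = (3.952×10⁻⁵)·(+0.9659) = 3.817×10⁻⁵ J.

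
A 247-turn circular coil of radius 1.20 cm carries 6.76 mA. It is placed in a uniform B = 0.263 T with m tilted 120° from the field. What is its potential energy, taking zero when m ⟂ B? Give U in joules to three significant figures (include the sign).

m = NIA = NIπa² = 247·(0.00676)·π·(0.0120)² = 7.554×10⁻⁴ A·m².
U = −m·B = −mB cosθ.
U = −(7.554×10⁻⁴)(0.263)·cos120° = 9.934×10⁻⁵ J.

U ≈ 9.93×10⁻⁵ J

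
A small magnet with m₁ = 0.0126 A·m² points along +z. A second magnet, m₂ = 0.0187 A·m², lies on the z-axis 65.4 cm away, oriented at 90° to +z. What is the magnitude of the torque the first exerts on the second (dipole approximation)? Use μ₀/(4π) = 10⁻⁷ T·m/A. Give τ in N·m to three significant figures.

τ ≈ 1.68×10⁻¹⁰ N·m

Dipole B is on the axis of dipole A, so B₁ there is axial: B₁ = (μ₀/4π)·2m₁/r³ along +z.
B₁ = 2(10⁻⁷)(0.0126)/(0.654)³ = 9.009×10⁻⁹ T.
τ = m₂ B₁ sinθ.
τ = (0.0187)(9.009×10⁻⁹)·sin90° = 1.685×10⁻¹⁰ N·m.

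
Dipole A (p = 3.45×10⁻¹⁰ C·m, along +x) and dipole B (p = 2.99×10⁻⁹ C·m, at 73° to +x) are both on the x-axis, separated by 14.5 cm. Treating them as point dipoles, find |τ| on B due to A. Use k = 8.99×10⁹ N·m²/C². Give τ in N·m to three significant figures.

τ ≈ 5.82×10⁻⁶ N·m

The second dipole sits on the axis of the first, so the field there is axial: E₁ = 2kp₁/r³ along +x.
E₁ = 2(8.99×10⁹)(3.45×10⁻¹⁰)/(0.145)³ = 2035 N/C.
Torque on the second dipole: τ = p₂ E₁ sinθ.
τ = (2.99×10⁻⁹)(2035)·sin73° = 5.818×10⁻⁶ N·m.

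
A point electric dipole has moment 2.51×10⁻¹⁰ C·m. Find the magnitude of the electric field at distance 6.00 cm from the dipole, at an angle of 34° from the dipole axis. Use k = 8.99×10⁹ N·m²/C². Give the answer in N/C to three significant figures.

E ≈ 1.83×10⁴ N/C

At angle θ the dipole field magnitude is E = (kp/r³)·√(1 + 3cos²θ).
kp/r³ = (8.99×10⁹)(2.51×10⁻¹⁰) / (0.0600)³ = 1.045×10⁴ N/C.
√(1 + 3cos²34°) = √(1 + 3·0.6873) = √3.0619 ≈ 1.7498.
E ≈ 1.045×10⁴ × 1.750 = 1.828×10⁴ N/C.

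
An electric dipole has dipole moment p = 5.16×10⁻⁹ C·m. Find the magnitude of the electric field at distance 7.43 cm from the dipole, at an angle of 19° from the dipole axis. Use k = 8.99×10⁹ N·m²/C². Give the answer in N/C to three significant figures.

E ≈ 2.17×10⁵ N/C

At angle θ the dipole field magnitude is E = (kp/r³)·√(1 + 3cos²θ).
kp/r³ = (8.99×10⁹)(5.16×10⁻⁹) / (0.0743)³ = 1.131×10⁵ N/C.
√(1 + 3cos²19°) = √(1 + 3·0.8940) = √3.6820 ≈ 1.9189.
E ≈ 1.131×10⁵ × 1.919 = 2.170×10⁵ N/C.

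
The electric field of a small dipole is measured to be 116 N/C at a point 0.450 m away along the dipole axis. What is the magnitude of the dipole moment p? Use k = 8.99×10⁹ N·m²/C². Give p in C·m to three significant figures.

p ≈ 5.88×10⁻¹⁰ C·m

On axis E = 2kp/r³, so p = Er³/(2k).
p = (116)·(0.450)³ / (2·8.99×10⁹) = 5.879×10⁻¹⁰ C·m.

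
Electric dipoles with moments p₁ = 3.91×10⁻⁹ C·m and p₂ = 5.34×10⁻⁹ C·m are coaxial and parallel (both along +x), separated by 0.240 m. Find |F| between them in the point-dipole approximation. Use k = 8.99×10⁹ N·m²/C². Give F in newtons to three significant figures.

On-axis field of dipole 1 at distance r: E = 2kp₁/r³. Force on dipole 2 is F = p₂·dE/dr (gradient along axis).
dE/dr = −6kp₁/r⁴, so |F| = 6kp₁p₂/r⁴ (attractive for aligned moments).
F = 6(8.99×10⁹)(3.91×10⁻⁹)(5.34×10⁻⁹)/(0.240)⁴ = 3.395×10⁻⁴ N.

F ≈ 3.39×10⁻⁴ N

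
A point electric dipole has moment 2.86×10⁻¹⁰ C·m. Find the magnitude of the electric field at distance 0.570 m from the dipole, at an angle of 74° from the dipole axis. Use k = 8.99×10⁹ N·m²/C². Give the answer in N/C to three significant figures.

E ≈ 15.4 N/C

At angle θ the dipole field magnitude is E = (kp/r³)·√(1 + 3cos²θ).
kp/r³ = (8.99×10⁹)(2.86×10⁻¹⁰) / (0.570)³ = 13.88 N/C.
√(1 + 3cos²74°) = √(1 + 3·0.0760) = √1.2279 ≈ 1.1081.
E ≈ 13.88 × 1.108 = 15.38 N/C.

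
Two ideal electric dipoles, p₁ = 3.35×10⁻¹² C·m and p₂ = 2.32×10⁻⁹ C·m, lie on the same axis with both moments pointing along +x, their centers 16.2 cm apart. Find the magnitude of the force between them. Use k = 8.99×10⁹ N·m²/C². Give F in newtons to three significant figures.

On-axis field of dipole 1 at distance r: E = 2kp₁/r³. Force on dipole 2 is F = p₂·dE/dr (gradient along axis).
dE/dr = −6kp₁/r⁴, so |F| = 6kp₁p₂/r⁴ (attractive for aligned moments).
F = 6(8.99×10⁹)(3.35×10⁻¹²)(2.32×10⁻⁹)/(0.162)⁴ = 6.087×10⁻⁷ N.

F ≈ 6.09×10⁻⁷ N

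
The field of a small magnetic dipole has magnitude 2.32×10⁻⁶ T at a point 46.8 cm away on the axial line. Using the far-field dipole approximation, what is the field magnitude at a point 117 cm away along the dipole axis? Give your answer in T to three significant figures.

B ≈ 1.48×10⁻⁷ T

Dipole fields scale as 1/r³ in the far field; the geometry is the same at both points.
B₂ = B₁ · (r₁/r₂)³ = 2.32×10⁻⁶ · (46.8/117)³.
(r₁/r₂)³ = (0.4)³ = 0.064.
B₂ ≈ 1.485×10⁻⁷ T.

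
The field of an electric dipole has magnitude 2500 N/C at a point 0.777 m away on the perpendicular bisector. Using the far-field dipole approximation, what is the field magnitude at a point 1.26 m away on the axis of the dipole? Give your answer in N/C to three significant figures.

Dipole fields scale as 1/r³ in the far field.
The axial field is twice the equatorial field at the same r, so the geometry factor is 2/1.
E₂ = E₁ · (2/1) · (r₁/r₂)³ = 2500 · 2 · (0.777/1.26)³.
(r₁/r₂)³ = (0.6167)³ = 0.2345.
E₂ ≈ 1173 N/C.

E ≈ 1170 N/C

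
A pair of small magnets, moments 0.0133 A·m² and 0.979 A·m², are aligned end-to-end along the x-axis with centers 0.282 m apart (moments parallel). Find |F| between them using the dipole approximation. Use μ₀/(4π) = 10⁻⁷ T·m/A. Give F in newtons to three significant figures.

On-axis B of dipole 1: B = (μ₀/4π)·2m₁/r³. Force on dipole 2: F = m₂·dB/dr.
dB/dr = −(μ₀/4π)·6m₁/r⁴, so |F| = (μ₀/4π)·6m₁m₂/r⁴.
F = 6(10⁻⁷)(0.0133)(0.979)/(0.282)⁴ = 1.235×10⁻⁶ N.

F ≈ 1.24×10⁻⁶ N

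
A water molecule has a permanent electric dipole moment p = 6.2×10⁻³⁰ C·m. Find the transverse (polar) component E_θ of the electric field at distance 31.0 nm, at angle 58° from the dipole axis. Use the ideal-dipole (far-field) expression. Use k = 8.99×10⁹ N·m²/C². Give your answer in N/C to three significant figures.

E_θ ≈ 1590 N/C

For a dipole, E_θ = (kp sinθ)/r³.
kp/r³ = (8.99×10⁹)(6.20×10⁻³⁰)/(3.10×10⁻⁸)³ = 1871 N/C.
E_θ = 1871·sin58° = 1587 N/C.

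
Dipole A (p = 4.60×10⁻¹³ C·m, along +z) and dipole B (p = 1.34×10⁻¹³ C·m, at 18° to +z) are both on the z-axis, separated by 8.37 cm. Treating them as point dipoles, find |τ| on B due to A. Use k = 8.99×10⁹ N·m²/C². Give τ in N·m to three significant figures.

τ ≈ 5.84×10⁻¹³ N·m

The second dipole sits on the axis of the first, so the field there is axial: E₁ = 2kp₁/r³ along +z.
E₁ = 2(8.99×10⁹)(4.60×10⁻¹³)/(0.0837)³ = 14.10 N/C.
Torque on the second dipole: τ = p₂ E₁ sinθ.
τ = (1.34×10⁻¹³)(14.10)·sin18° = 5.841×10⁻¹³ N·m.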